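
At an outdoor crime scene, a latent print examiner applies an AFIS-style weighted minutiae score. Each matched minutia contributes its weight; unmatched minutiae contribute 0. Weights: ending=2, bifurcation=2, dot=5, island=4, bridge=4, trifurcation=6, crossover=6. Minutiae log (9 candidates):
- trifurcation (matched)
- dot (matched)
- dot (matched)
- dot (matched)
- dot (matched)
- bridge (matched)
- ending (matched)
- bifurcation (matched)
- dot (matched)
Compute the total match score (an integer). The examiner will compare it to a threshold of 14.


Weighted minutiae match score:
  trifurcation: matched, +6 (running total 6)
  dot: matched, +5 (running total 11)
  dot: matched, +5 (running total 16)
  dot: matched, +5 (running total 21)
  dot: matched, +5 (running total 26)
  bridge: matched, +4 (running total 30)
  ending: matched, +2 (running total 32)
  bifurcation: matched, +2 (running total 34)
  dot: matched, +5 (running total 39)
Total score = 39
Threshold = 14; verdict = identification

39


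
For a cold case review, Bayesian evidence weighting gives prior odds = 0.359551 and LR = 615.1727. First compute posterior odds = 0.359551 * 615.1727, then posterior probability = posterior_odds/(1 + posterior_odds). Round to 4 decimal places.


Bayesian evidence evaluation:
Posterior odds = prior_odds * LR = 0.359551 * 615.1727 = 221.186
Posterior probability = posterior_odds / (1 + posterior_odds)
= 221.186 / (1 + 221.186)
= 221.186 / 222.186
= 0.9955

0.9955


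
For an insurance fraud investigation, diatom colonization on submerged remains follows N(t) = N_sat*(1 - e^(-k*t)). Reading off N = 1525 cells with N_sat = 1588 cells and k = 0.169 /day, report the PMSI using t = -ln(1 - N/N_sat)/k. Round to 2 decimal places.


PMSI from diatom colonization curve:
N / N_sat = 1525 / 1588 = 0.960327
1 - N/N_sat = 0.039673
ln(1 - N/N_sat) = -3.227084
t = -ln(1 - N/N_sat) / k = -(-3.227084) / 0.169 = 19.10 days

19.10


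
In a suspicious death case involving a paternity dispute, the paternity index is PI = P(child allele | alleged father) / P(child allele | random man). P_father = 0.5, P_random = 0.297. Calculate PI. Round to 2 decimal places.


Paternity Index calculation:
PI = P(allele|father) / P(allele|random)
PI = 0.5 / 0.297
PI = 1.68

1.68


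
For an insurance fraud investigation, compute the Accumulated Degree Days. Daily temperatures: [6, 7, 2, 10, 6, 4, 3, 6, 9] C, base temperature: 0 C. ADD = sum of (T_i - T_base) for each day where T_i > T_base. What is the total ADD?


Computing ADD day by day:
Day 1: max(0, 6 - 0) = 6
Day 2: max(0, 7 - 0) = 7
Day 3: max(0, 2 - 0) = 2
Day 4: max(0, 10 - 0) = 10
Day 5: max(0, 6 - 0) = 6
Day 6: max(0, 4 - 0) = 4
Day 7: max(0, 3 - 0) = 3
Day 8: max(0, 6 - 0) = 6
Day 9: max(0, 9 - 0) = 9
Total ADD = 53

53


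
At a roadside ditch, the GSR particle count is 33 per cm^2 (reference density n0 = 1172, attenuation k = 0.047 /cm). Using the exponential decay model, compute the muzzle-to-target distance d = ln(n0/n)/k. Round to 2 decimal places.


GSR distance calculation:
n0/n = 1172 / 33 = 35.515152
ln(n0/n) = 3.569959
d = 3.569959 / 0.047 = 75.96 cm

75.96


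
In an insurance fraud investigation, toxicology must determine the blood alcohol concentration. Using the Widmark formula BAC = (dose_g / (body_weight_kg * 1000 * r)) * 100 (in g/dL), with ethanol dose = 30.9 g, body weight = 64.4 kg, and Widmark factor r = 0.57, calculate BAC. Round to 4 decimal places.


Applying the Widmark formula:
BAC = (dose_g / (body_wt * 1000 * r)) * 100
Denominator = 64.4 * 1000 * 0.57 = 36708
BAC = (30.9 / 36708) * 100
BAC = 0.0842 g/dL

0.0842


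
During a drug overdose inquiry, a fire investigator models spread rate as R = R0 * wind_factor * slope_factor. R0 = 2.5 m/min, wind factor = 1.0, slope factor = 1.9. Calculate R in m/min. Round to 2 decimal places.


Fire spread rate calculation:
R = R0 * wind_factor * slope_factor
= 2.5 * 1.0 * 1.9
= 2.5 * 1.9
= 4.75 m/min

4.75


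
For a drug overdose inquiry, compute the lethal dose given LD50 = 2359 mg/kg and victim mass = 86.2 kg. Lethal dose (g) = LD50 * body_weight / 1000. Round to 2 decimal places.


Lethal dose calculation:
Lethal dose = LD50 * body_weight / 1000
= 2359 * 86.2 / 1000
= 203345.8 / 1000
= 203.35 g

203.35


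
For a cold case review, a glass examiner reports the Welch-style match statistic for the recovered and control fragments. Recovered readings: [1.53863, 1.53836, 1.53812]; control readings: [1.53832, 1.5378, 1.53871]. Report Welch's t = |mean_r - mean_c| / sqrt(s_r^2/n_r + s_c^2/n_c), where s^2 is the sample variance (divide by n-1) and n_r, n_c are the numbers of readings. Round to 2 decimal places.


Welch's t-criterion for glass RI comparison:
Recovered mean = sum / n_r = 4.61511 / 3 = 1.53837
Control mean = sum / n_c = 4.61483 / 3 = 1.5382767
Recovered sample variance s_r^2 = 6.51e-08
Control sample variance s_c^2 = 2.08433e-07
Welch SE (unpooled) = sqrt(s_r^2/n_r + s_c^2/n_c) = sqrt(2.17e-08 + 6.94778e-08) = sqrt(9.11778e-08) = 0.000301957
|mean_r - mean_c| = 9.33333e-05
t = 9.33333e-05 / 0.000301957 = 0.31

0.31


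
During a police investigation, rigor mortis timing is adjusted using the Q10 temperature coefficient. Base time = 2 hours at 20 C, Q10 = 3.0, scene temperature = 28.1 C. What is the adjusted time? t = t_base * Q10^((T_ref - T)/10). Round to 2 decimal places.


Rigor mortis time adjustment:
Exponent = (T_ref - T_actual) / 10 = (20 - 28.1) / 10 = -0.81
Q10 factor = 3.0^-0.81 = 0.41071
t_adjusted = 2 * 0.41071 = 0.82 hours

0.82


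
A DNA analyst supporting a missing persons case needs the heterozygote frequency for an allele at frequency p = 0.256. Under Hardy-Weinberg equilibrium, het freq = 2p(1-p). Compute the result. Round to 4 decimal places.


Hardy-Weinberg heterozygote frequency:
q = 1 - p = 1 - 0.256 = 0.744
2pq = 2 * 0.256 * 0.744 = 0.3809

0.3809


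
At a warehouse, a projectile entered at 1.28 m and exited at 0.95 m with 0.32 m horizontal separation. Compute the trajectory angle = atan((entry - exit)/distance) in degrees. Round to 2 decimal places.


Bullet trajectory angle:
Height difference = 1.28 - 0.95 = 0.33 m
angle = atan(0.33 / 0.32)
angle = atan(1.03125)
angle = 45.88 degrees

45.88


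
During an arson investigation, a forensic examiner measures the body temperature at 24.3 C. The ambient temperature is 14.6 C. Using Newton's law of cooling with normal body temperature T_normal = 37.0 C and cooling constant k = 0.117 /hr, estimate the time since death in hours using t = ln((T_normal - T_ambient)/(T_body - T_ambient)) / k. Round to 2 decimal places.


Using Newton's law of cooling:
t = ln((T_normal - T_ambient) / (T_body - T_ambient)) / k
T_normal - T_ambient = 22.4
T_body - T_ambient = 9.7
Ratio = 2.309278
ln(ratio) = 0.836935
t = 0.836935 / 0.117 = 7.15 hours

7.15


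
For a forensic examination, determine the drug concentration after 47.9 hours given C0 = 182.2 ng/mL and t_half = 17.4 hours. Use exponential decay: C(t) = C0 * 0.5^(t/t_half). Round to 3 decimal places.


Drug concentration decay:
Number of half-lives = t / t_half = 47.9 / 17.4 = 2.752874
Decay factor = 0.5^2.752874 = 0.14835506
C(t) = 182.2 * 0.14835506 = 27.030 ng/mL

27.030


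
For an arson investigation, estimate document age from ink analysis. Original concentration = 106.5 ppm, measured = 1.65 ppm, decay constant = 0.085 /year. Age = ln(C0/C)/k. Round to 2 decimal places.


Document age estimation:
C0/C = 106.5 / 1.65 = 64.545455
ln(C0/C) = 4.16737
t = 4.16737 / 0.085 = 49.03 years

49.03


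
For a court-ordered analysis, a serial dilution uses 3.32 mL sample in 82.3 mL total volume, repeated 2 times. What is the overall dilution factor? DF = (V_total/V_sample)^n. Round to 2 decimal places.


Dilution factor calculation:
Single dilution = V_total / V_sample = 82.3 / 3.32 ≈ 24.789157
Number of dilutions = 2
Total DF = (82.3 / 3.32)^2 (full precision, rounded at the end) = 614.50

614.50


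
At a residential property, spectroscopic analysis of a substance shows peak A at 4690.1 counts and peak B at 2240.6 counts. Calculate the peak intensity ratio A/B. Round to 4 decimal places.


Spectral peak ratio:
Peak A = 4690.1 counts
Peak B = 2240.6 counts
Ratio = 4690.1 / 2240.6 = 2.0932

2.0932


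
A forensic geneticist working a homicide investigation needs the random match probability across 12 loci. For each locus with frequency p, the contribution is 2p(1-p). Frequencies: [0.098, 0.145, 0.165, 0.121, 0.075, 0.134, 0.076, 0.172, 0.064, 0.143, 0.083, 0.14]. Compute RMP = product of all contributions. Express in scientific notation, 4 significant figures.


Computing RMP for 12 loci:
Locus 1: 2 * 0.098 * 0.902 = 0.176792
Locus 2: 2 * 0.145 * 0.855 = 0.24795
Locus 3: 2 * 0.165 * 0.835 = 0.27555
Locus 4: 2 * 0.121 * 0.879 = 0.212718
Locus 5: 2 * 0.075 * 0.925 = 0.13875
Locus 6: 2 * 0.134 * 0.866 = 0.232088
Locus 7: 2 * 0.076 * 0.924 = 0.140448
Locus 8: 2 * 0.172 * 0.828 = 0.284832
Locus 9: 2 * 0.064 * 0.936 = 0.119808
Locus 10: 2 * 0.143 * 0.857 = 0.245102
Locus 11: 2 * 0.083 * 0.917 = 0.152222
Locus 12: 2 * 0.14 * 0.86 = 0.2408
RMP = 3.563e-09

3.563e-09


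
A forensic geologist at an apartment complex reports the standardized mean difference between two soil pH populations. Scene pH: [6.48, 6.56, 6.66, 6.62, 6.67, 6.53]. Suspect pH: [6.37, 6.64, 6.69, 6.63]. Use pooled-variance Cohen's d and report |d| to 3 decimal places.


Pooled-variance Cohen's d for soil pH comparison:
Scene mean = 39.52 / 6 = 6.586667
Suspect mean = 26.33 / 4 = 6.5825
Scene sample variance s_s^2 = 0.005747
Suspect sample variance s_c^2 = 0.020758
Pooled variance = ((n_s-1)*s_s^2 + (n_c-1)*s_c^2) / (n_s + n_c - 2) = 0.011376
Pooled SD = sqrt(0.011376) = 0.106658
Mean difference = 0.004167
|d| = |0.004167| / 0.106658 = 0.039

0.039


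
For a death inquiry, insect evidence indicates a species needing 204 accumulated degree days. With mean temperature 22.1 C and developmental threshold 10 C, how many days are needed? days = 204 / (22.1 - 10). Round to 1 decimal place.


Insect development time:
Effective temperature = avg_temp - T_base = 22.1 - 10 = 12.1 C
Days = ADD / effective_temp = 204 / 12.1 = 16.9 days

16.9


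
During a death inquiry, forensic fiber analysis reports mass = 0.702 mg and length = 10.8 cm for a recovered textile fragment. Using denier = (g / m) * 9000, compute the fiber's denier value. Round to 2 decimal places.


Denier calculation:
Mass in grams = 0.702 mg / 1000 = 0.000702 g
Length in meters = 10.8 cm / 100 = 0.108 m
Linear density = mass / length = 0.000702 / 0.108 = 0.0065 g/m
Denier = (g/m) * 9000 = 0.0065 * 9000 = 58.50

58.50


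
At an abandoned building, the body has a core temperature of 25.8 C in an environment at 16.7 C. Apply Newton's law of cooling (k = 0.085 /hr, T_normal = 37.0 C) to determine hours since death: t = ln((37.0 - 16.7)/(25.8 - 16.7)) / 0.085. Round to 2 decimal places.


Using Newton's law of cooling:
t = ln((T_normal - T_ambient) / (T_body - T_ambient)) / k
T_normal - T_ambient = 20.3
T_body - T_ambient = 9.1
Ratio = 2.230769
ln(ratio) = 0.802346
t = 0.802346 / 0.085 = 9.44 hours

9.44


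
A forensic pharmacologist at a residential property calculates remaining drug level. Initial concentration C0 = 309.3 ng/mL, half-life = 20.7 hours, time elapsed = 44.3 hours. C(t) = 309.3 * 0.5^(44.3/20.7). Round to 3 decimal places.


Drug concentration decay:
Number of half-lives = t / t_half = 44.3 / 20.7 = 2.140097
Decay factor = 0.5^2.140097 = 0.22686454
C(t) = 309.3 * 0.22686454 = 70.169 ng/mL

70.169


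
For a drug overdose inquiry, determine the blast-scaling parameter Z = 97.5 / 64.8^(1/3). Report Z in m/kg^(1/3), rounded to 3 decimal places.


Scaled distance calculation:
W^(1/3) = 64.8^(1/3) = 4.016598
Z = R / W^(1/3) = 97.5 / 4.016598
Z = 24.274 m/kg^(1/3)

24.274


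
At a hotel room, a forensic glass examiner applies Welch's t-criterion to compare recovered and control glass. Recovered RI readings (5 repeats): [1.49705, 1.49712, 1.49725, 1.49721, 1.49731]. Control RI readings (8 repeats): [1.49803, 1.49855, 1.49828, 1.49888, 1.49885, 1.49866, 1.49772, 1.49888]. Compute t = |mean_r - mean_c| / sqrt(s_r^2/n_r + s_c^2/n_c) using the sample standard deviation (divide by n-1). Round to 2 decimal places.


Welch's t-criterion for glass RI comparison:
Recovered mean = sum / n_r = 7.48594 / 5 = 1.497188
Control mean = sum / n_c = 11.98785 / 8 = 1.4984812
Recovered sample variance s_r^2 = 1.072e-08
Control sample variance s_c^2 = 1.87755e-07
Welch SE (unpooled) = sqrt(s_r^2/n_r + s_c^2/n_c) = sqrt(2.144e-09 + 2.34694e-08) = sqrt(2.56134e-08) = 0.000160042
|mean_r - mean_c| = 0.00129325
t = 0.00129325 / 0.000160042 = 8.08

8.08


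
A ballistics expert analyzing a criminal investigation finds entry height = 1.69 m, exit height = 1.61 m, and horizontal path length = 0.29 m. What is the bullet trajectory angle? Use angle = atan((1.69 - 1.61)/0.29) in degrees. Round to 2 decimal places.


Bullet trajectory angle:
Height difference = 1.69 - 1.61 = 0.08 m
angle = atan(0.08 / 0.29)
angle = atan(0.275862)
angle = 15.42 degrees

15.42


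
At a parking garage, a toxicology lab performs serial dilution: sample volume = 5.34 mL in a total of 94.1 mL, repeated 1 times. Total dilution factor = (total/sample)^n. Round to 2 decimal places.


Dilution factor calculation:
Single dilution = V_total / V_sample = 94.1 / 5.34 ≈ 17.621723
Number of dilutions = 1
Total DF = (94.1 / 5.34)^1 (full precision, rounded at the end) = 17.62

17.62


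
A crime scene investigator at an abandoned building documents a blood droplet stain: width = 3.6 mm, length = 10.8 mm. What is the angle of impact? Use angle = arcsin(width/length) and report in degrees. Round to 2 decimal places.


Blood spatter impact angle calculation:
width / length = 3.6 / 10.8 = 0.333333
angle = arcsin(0.333333)
angle = 19.47 degrees

19.47


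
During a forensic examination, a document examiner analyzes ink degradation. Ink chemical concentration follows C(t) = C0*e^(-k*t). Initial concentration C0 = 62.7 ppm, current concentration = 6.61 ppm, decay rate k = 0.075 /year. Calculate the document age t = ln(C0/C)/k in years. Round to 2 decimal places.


Document age estimation:
C0/C = 62.7 / 6.61 = 9.485628
ln(C0/C) = 2.249778
t = 2.249778 / 0.075 = 30.00 years

30.00


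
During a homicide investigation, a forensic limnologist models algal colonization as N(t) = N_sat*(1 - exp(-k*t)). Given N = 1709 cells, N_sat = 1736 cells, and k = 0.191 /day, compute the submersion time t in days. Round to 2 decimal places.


PMSI from diatom colonization curve:
N / N_sat = 1709 / 1736 = 0.984447
1 - N/N_sat = 0.015553
ln(1 - N/N_sat) = -4.163502
t = -ln(1 - N/N_sat) / k = -(-4.163502) / 0.191 = 21.80 days

21.80


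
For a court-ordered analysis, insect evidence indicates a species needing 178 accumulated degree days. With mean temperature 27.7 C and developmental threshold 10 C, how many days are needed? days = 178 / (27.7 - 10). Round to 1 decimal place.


Insect development time:
Effective temperature = avg_temp - T_base = 27.7 - 10 = 17.7 C
Days = ADD / effective_temp = 178 / 17.7 = 10.1 days

10.1


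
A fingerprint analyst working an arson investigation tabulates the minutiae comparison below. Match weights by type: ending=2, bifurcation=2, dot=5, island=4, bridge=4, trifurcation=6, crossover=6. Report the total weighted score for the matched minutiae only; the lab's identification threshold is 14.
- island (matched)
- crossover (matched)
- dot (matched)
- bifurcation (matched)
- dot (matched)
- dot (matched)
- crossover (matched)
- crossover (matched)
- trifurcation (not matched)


Weighted minutiae match score:
  island: matched, +4 (running total 4)
  crossover: matched, +6 (running total 10)
  dot: matched, +5 (running total 15)
  bifurcation: matched, +2 (running total 17)
  dot: matched, +5 (running total 22)
  dot: matched, +5 (running total 27)
  crossover: matched, +6 (running total 33)
  crossover: matched, +6 (running total 39)
  trifurcation: not matched, +0
Total score = 39
Threshold = 14; verdict = identification

39


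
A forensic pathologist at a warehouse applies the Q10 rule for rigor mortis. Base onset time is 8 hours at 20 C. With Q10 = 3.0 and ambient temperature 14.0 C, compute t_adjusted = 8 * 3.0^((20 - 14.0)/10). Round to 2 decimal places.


Rigor mortis time adjustment:
Exponent = (T_ref - T_actual) / 10 = (20 - 14.0) / 10 = 0.6
Q10 factor = 3.0^0.6 = 1.93318
t_adjusted = 8 * 1.93318 = 15.47 hours

15.47


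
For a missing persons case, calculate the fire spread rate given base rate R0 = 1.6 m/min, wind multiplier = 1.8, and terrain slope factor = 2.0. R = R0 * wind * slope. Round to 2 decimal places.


Fire spread rate calculation:
R = R0 * wind_factor * slope_factor
= 1.6 * 1.8 * 2.0
= 2.88 * 2.0
= 5.76 m/min

5.76


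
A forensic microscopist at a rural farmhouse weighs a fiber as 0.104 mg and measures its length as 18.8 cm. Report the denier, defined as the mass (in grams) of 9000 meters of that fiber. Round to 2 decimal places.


Denier calculation:
Mass in grams = 0.104 mg / 1000 = 0.000104 g
Length in meters = 18.8 cm / 100 = 0.188 m
Linear density = mass / length = 0.000104 / 0.188 = 0.00055319 g/m
Denier = (g/m) * 9000 = 0.00055319 * 9000 = 4.98

4.98


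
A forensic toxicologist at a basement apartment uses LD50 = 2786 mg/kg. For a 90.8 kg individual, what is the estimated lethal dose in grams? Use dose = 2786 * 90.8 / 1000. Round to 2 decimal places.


Lethal dose calculation:
Lethal dose = LD50 * body_weight / 1000
= 2786 * 90.8 / 1000
= 252968.8 / 1000
= 252.97 g

252.97


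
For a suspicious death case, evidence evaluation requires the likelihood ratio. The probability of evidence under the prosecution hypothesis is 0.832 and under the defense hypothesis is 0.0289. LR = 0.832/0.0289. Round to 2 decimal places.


Likelihood ratio calculation:
LR = P(E|Hp) / P(E|Hd)
LR = 0.832 / 0.0289
LR = 28.79

28.79


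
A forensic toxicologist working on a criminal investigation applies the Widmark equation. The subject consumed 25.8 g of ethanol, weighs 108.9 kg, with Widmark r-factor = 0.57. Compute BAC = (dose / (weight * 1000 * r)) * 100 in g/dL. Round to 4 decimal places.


Applying the Widmark formula:
BAC = (dose_g / (body_wt * 1000 * r)) * 100
Denominator = 108.9 * 1000 * 0.57 = 62073
BAC = (25.8 / 62073) * 100
BAC = 0.0416 g/dL

0.0416


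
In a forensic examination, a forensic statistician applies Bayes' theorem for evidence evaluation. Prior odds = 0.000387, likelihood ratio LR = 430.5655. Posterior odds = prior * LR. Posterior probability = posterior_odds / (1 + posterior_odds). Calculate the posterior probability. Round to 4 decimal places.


Bayesian evidence evaluation:
Posterior odds = prior_odds * LR = 0.000387 * 430.5655 = 0.1666288
Posterior probability = posterior_odds / (1 + posterior_odds)
= 0.1666288 / (1 + 0.1666288)
= 0.1666288 / 1.1666288
= 0.1428

0.1428


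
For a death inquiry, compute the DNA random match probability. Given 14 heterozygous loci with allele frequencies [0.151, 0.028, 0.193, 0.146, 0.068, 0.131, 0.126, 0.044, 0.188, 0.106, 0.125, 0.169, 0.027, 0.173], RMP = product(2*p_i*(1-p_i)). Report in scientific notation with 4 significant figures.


Computing RMP for 14 loci:
Locus 1: 2 * 0.151 * 0.849 = 0.256398
Locus 2: 2 * 0.028 * 0.972 = 0.054432
Locus 3: 2 * 0.193 * 0.807 = 0.311502
Locus 4: 2 * 0.146 * 0.854 = 0.249368
Locus 5: 2 * 0.068 * 0.932 = 0.126752
Locus 6: 2 * 0.131 * 0.869 = 0.227678
Locus 7: 2 * 0.126 * 0.874 = 0.220248
Locus 8: 2 * 0.044 * 0.956 = 0.084128
Locus 9: 2 * 0.188 * 0.812 = 0.305312
Locus 10: 2 * 0.106 * 0.894 = 0.189528
Locus 11: 2 * 0.125 * 0.875 = 0.21875
Locus 12: 2 * 0.169 * 0.831 = 0.280878
Locus 13: 2 * 0.027 * 0.973 = 0.052542
Locus 14: 2 * 0.173 * 0.827 = 0.286142
RMP = 3.099e-11

3.099e-11


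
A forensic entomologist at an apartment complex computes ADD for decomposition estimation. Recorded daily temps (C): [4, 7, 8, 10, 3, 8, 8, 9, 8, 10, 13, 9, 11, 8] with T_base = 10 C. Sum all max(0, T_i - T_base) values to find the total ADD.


Computing ADD day by day:
Day 1: max(0, 4 - 10) = 0
Day 2: max(0, 7 - 10) = 0
Day 3: max(0, 8 - 10) = 0
Day 4: max(0, 10 - 10) = 0
Day 5: max(0, 3 - 10) = 0
Day 6: max(0, 8 - 10) = 0
Day 7: max(0, 8 - 10) = 0
Day 8: max(0, 9 - 10) = 0
Day 9: max(0, 8 - 10) = 0
Day 10: max(0, 10 - 10) = 0
Day 11: max(0, 13 - 10) = 3
Day 12: max(0, 9 - 10) = 0
Day 13: max(0, 11 - 10) = 1
Day 14: max(0, 8 - 10) = 0
Total ADD = 4

4


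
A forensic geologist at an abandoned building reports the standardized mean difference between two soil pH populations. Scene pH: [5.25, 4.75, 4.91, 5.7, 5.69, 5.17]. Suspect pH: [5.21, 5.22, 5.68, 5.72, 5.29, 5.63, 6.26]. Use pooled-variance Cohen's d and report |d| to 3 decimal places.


Pooled-variance Cohen's d for soil pH comparison:
Scene mean = 31.47 / 6 = 5.245
Suspect mean = 39.01 / 7 = 5.572857
Scene sample variance s_s^2 = 0.15359
Suspect sample variance s_c^2 = 0.14079
Pooled variance = ((n_s-1)*s_s^2 + (n_c-1)*s_c^2) / (n_s + n_c - 2) = 0.146608
Pooled SD = sqrt(0.146608) = 0.382894
Mean difference = -0.327857
|d| = |-0.327857| / 0.382894 = 0.856

0.856


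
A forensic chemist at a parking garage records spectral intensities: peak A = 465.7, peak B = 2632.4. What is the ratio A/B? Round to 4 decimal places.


Spectral peak ratio:
Peak A = 465.7 counts
Peak B = 2632.4 counts
Ratio = 465.7 / 2632.4 = 0.1769

0.1769


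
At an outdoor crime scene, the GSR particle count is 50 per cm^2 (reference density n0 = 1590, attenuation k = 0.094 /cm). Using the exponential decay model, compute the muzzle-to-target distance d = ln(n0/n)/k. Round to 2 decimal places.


GSR distance calculation:
n0/n = 1590 / 50 = 31.8
ln(n0/n) = 3.459466
d = 3.459466 / 0.094 = 36.80 cm

36.80


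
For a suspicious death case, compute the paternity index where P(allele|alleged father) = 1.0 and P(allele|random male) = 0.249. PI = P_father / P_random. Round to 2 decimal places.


Paternity Index calculation:
PI = P(allele|father) / P(allele|random)
PI = 1.0 / 0.249
PI = 4.02

4.02


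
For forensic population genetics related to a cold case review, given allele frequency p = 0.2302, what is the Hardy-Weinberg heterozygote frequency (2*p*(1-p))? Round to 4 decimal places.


Hardy-Weinberg heterozygote frequency:
q = 1 - p = 1 - 0.2302 = 0.7698
2pq = 2 * 0.2302 * 0.7698 = 0.3544

0.3544


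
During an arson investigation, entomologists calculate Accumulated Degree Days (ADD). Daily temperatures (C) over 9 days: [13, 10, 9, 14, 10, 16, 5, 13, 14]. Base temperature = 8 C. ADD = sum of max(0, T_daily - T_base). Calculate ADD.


Computing ADD day by day:
Day 1: max(0, 13 - 8) = 5
Day 2: max(0, 10 - 8) = 2
Day 3: max(0, 9 - 8) = 1
Day 4: max(0, 14 - 8) = 6
Day 5: max(0, 10 - 8) = 2
Day 6: max(0, 16 - 8) = 8
Day 7: max(0, 5 - 8) = 0
Day 8: max(0, 13 - 8) = 5
Day 9: max(0, 14 - 8) = 6
Total ADD = 35

35


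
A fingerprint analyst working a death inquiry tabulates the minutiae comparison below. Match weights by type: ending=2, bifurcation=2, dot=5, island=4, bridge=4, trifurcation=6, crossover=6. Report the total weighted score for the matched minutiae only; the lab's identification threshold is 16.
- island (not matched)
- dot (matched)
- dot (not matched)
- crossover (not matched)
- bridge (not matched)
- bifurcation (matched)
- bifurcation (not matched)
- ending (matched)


Weighted minutiae match score:
  island: not matched, +0
  dot: matched, +5 (running total 5)
  dot: not matched, +0
  crossover: not matched, +0
  bridge: not matched, +0
  bifurcation: matched, +2 (running total 7)
  bifurcation: not matched, +0
  ending: matched, +2 (running total 9)
Total score = 9
Threshold = 16; verdict = inconclusive

9


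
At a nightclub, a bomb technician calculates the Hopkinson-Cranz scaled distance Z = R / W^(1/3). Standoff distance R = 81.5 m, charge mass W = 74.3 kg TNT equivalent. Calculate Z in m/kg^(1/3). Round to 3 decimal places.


Scaled distance calculation:
W^(1/3) = 74.3^(1/3) = 4.204002
Z = R / W^(1/3) = 81.5 / 4.204002
Z = 19.386 m/kg^(1/3)

19.386


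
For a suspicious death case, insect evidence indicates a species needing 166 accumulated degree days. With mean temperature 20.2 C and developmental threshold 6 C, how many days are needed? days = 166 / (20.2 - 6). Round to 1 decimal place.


Insect development time:
Effective temperature = avg_temp - T_base = 20.2 - 6 = 14.2 C
Days = ADD / effective_temp = 166 / 14.2 = 11.7 days

11.7


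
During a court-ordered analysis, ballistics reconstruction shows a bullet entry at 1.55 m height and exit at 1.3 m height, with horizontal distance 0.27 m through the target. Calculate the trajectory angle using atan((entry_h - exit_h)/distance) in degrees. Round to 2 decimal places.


Bullet trajectory angle:
Height difference = 1.55 - 1.3 = 0.25 m
angle = atan(0.25 / 0.27)
angle = atan(0.925926)
angle = 42.80 degrees

42.80


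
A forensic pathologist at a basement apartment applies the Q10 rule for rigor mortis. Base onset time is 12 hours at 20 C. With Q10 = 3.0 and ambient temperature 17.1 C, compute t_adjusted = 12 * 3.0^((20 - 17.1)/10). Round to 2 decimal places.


Rigor mortis time adjustment:
Exponent = (T_ref - T_actual) / 10 = (20 - 17.1) / 10 = 0.29
Q10 factor = 3.0^0.29 = 1.3752
t_adjusted = 12 * 1.3752 = 16.50 hours

16.50


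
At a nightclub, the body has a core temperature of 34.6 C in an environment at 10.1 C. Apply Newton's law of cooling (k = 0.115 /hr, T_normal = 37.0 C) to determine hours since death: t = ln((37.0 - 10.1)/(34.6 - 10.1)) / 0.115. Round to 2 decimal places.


Using Newton's law of cooling:
t = ln((T_normal - T_ambient) / (T_body - T_ambient)) / k
T_normal - T_ambient = 26.9
T_body - T_ambient = 24.5
Ratio = 1.097959
ln(ratio) = 0.093453
t = 0.093453 / 0.115 = 0.81 hours

0.81


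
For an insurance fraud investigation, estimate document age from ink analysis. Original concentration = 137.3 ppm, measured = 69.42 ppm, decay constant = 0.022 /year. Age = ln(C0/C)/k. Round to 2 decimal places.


Document age estimation:
C0/C = 137.3 / 69.42 = 1.977816
ln(C0/C) = 0.681993
t = 0.681993 / 0.022 = 31.00 years

31.00


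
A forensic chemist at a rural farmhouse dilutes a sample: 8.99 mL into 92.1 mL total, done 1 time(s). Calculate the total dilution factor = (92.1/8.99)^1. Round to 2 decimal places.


Dilution factor calculation:
Single dilution = V_total / V_sample = 92.1 / 8.99 ≈ 10.244716
Number of dilutions = 1
Total DF = (92.1 / 8.99)^1 (full precision, rounded at the end) = 10.24

10.24


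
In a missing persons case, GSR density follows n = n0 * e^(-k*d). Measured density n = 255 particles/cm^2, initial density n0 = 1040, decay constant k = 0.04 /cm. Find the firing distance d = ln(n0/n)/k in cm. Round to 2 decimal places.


GSR distance calculation:
n0/n = 1040 / 255 = 4.078431
ln(n0/n) = 1.405712
d = 1.405712 / 0.04 = 35.14 cm

35.14


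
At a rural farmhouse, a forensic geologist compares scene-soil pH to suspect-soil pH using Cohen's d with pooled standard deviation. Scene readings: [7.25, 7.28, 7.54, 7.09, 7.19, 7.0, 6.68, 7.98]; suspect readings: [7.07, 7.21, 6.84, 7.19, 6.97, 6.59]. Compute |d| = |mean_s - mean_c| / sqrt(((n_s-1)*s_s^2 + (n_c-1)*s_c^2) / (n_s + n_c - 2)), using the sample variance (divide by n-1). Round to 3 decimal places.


Pooled-variance Cohen's d for soil pH comparison:
Scene mean = 58.01 / 8 = 7.25125
Suspect mean = 41.87 / 6 = 6.978333
Scene sample variance s_s^2 = 0.147784
Suspect sample variance s_c^2 = 0.055377
Pooled variance = ((n_s-1)*s_s^2 + (n_c-1)*s_c^2) / (n_s + n_c - 2) = 0.109281
Pooled SD = sqrt(0.109281) = 0.330577
Mean difference = 0.272917
|d| = |0.272917| / 0.330577 = 0.826

0.826


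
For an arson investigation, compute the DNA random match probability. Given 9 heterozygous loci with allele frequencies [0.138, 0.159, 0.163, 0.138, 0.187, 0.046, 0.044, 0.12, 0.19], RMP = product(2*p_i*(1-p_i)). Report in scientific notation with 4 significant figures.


Computing RMP for 9 loci:
Locus 1: 2 * 0.138 * 0.862 = 0.237912
Locus 2: 2 * 0.159 * 0.841 = 0.267438
Locus 3: 2 * 0.163 * 0.837 = 0.272862
Locus 4: 2 * 0.138 * 0.862 = 0.237912
Locus 5: 2 * 0.187 * 0.813 = 0.304062
Locus 6: 2 * 0.046 * 0.954 = 0.087768
Locus 7: 2 * 0.044 * 0.956 = 0.084128
Locus 8: 2 * 0.12 * 0.88 = 0.2112
Locus 9: 2 * 0.19 * 0.81 = 0.3078
RMP = 6.028e-07

6.028e-07


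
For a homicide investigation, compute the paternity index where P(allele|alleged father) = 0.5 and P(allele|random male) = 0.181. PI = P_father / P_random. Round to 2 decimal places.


Paternity Index calculation:
PI = P(allele|father) / P(allele|random)
PI = 0.5 / 0.181
PI = 2.76

2.76


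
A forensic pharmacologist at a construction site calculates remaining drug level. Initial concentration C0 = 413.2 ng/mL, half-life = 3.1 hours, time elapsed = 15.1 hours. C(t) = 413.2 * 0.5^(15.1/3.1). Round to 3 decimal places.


Drug concentration decay:
Number of half-lives = t / t_half = 15.1 / 3.1 = 4.870968
Decay factor = 0.5^4.870968 = 0.03417374
C(t) = 413.2 * 0.03417374 = 14.121 ng/mL

14.121


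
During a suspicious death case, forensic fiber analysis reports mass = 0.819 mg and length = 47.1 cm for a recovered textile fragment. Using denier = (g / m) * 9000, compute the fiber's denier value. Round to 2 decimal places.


Denier calculation:
Mass in grams = 0.819 mg / 1000 = 0.000819 g
Length in meters = 47.1 cm / 100 = 0.471 m
Linear density = mass / length = 0.000819 / 0.471 = 0.00173885 g/m
Denier = (g/m) * 9000 = 0.00173885 * 9000 = 15.65

15.65


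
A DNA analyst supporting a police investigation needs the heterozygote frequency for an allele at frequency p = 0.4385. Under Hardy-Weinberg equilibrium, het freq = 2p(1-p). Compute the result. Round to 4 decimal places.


Hardy-Weinberg heterozygote frequency:
q = 1 - p = 1 - 0.4385 = 0.5615
2pq = 2 * 0.4385 * 0.5615 = 0.4924

0.4924


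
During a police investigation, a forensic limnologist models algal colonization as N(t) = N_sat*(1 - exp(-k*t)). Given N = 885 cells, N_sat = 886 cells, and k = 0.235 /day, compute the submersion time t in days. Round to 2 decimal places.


PMSI from diatom colonization curve:
N / N_sat = 885 / 886 = 0.998871
1 - N/N_sat = 0.001129
ln(1 - N/N_sat) = -6.786423
t = -ln(1 - N/N_sat) / k = -(-6.786423) / 0.235 = 28.88 days

28.88


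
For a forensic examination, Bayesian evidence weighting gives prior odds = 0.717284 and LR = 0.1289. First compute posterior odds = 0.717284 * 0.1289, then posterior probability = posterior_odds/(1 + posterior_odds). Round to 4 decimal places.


Bayesian evidence evaluation:
Posterior odds = prior_odds * LR = 0.717284 * 0.1289 = 0.09245791
Posterior probability = posterior_odds / (1 + posterior_odds)
= 0.09245791 / (1 + 0.09245791)
= 0.09245791 / 1.09245791
= 0.0846

0.0846


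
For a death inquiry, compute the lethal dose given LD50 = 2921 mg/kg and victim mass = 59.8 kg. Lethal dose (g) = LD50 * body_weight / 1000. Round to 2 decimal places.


Lethal dose calculation:
Lethal dose = LD50 * body_weight / 1000
= 2921 * 59.8 / 1000
= 174675.8 / 1000
= 174.68 g

174.68


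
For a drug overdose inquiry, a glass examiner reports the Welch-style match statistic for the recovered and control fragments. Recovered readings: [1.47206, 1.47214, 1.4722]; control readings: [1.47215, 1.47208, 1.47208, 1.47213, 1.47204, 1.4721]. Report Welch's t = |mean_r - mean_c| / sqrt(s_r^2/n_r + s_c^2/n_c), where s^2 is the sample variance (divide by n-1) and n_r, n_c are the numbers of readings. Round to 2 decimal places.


Welch's t-criterion for glass RI comparison:
Recovered mean = sum / n_r = 4.4164 / 3 = 1.4721333
Control mean = sum / n_c = 8.83258 / 6 = 1.4720967
Recovered sample variance s_r^2 = 4.93333e-09
Control sample variance s_c^2 = 1.54667e-09
Welch SE (unpooled) = sqrt(s_r^2/n_r + s_c^2/n_c) = sqrt(1.64444e-09 + 2.57778e-10) = sqrt(1.90222e-09) = 4.36144e-05
|mean_r - mean_c| = 3.66667e-05
t = 3.66667e-05 / 4.36144e-05 = 0.84

0.84


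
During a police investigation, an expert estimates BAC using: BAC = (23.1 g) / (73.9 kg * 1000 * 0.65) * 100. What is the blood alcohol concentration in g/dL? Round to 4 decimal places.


Applying the Widmark formula:
BAC = (dose_g / (body_wt * 1000 * r)) * 100
Denominator = 73.9 * 1000 * 0.65 = 48035
BAC = (23.1 / 48035) * 100
BAC = 0.0481 g/dL

0.0481


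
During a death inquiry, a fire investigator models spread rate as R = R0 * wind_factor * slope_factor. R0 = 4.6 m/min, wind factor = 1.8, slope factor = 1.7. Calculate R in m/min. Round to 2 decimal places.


Fire spread rate calculation:
R = R0 * wind_factor * slope_factor
= 4.6 * 1.8 * 1.7
= 8.28 * 1.7
= 14.08 m/min

14.08


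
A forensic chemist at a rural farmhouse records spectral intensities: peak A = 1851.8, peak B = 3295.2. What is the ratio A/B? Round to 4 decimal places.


Spectral peak ratio:
Peak A = 1851.8 counts
Peak B = 3295.2 counts
Ratio = 1851.8 / 3295.2 = 0.5620

0.5620


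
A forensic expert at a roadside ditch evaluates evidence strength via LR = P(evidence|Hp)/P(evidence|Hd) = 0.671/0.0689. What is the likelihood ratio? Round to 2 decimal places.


Likelihood ratio calculation:
LR = P(E|Hp) / P(E|Hd)
LR = 0.671 / 0.0689
LR = 9.74

9.74


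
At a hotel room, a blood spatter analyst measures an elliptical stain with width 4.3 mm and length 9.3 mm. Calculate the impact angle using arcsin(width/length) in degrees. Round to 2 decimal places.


Blood spatter impact angle calculation:
width / length = 4.3 / 9.3 = 0.462366
angle = arcsin(0.462366)
angle = 27.54 degrees

27.54


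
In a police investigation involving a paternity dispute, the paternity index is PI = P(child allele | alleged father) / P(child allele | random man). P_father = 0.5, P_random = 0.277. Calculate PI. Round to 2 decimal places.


Paternity Index calculation:
PI = P(allele|father) / P(allele|random)
PI = 0.5 / 0.277
PI = 1.81

1.81


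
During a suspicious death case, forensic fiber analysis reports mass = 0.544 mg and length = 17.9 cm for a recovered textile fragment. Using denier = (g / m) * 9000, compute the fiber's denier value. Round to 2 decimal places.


Denier calculation:
Mass in grams = 0.544 mg / 1000 = 0.000544 g
Length in meters = 17.9 cm / 100 = 0.179 m
Linear density = mass / length = 0.000544 / 0.179 = 0.00303911 g/m
Denier = (g/m) * 9000 = 0.00303911 * 9000 = 27.35

27.35


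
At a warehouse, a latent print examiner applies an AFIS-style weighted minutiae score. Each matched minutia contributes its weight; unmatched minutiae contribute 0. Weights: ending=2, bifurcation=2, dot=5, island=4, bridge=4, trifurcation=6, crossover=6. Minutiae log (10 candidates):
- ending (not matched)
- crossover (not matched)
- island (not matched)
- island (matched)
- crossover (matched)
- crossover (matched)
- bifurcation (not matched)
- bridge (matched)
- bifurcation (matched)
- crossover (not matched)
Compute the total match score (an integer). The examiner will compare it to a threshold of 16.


Weighted minutiae match score:
  ending: not matched, +0
  crossover: not matched, +0
  island: not matched, +0
  island: matched, +4 (running total 4)
  crossover: matched, +6 (running total 10)
  crossover: matched, +6 (running total 16)
  bifurcation: not matched, +0
  bridge: matched, +4 (running total 20)
  bifurcation: matched, +2 (running total 22)
  crossover: not matched, +0
Total score = 22
Threshold = 16; verdict = identification

22


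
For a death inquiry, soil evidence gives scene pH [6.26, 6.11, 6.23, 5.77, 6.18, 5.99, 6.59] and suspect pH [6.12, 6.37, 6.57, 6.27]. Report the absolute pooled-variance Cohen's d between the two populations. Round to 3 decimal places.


Pooled-variance Cohen's d for soil pH comparison:
Scene mean = 43.13 / 7 = 6.161429
Suspect mean = 25.33 / 4 = 6.3325
Scene sample variance s_s^2 = 0.063948
Suspect sample variance s_c^2 = 0.035625
Pooled variance = ((n_s-1)*s_s^2 + (n_c-1)*s_c^2) / (n_s + n_c - 2) = 0.054507
Pooled SD = sqrt(0.054507) = 0.233467
Mean difference = -0.171071
|d| = |-0.171071| / 0.233467 = 0.733

0.733


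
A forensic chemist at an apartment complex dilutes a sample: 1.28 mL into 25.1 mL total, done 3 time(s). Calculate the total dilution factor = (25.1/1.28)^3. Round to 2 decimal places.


Dilution factor calculation:
Single dilution = V_total / V_sample = 25.1 / 1.28 ≈ 19.609375
Number of dilutions = 3
Total DF = (25.1 / 1.28)^3 (full precision, rounded at the end) = 7540.35

7540.35


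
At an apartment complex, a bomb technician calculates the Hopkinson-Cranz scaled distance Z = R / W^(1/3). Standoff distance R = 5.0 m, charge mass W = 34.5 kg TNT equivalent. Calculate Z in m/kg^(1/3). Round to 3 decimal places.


Scaled distance calculation:
W^(1/3) = 34.5^(1/3) = 3.255415
Z = R / W^(1/3) = 5.0 / 3.255415
Z = 1.536 m/kg^(1/3)

1.536


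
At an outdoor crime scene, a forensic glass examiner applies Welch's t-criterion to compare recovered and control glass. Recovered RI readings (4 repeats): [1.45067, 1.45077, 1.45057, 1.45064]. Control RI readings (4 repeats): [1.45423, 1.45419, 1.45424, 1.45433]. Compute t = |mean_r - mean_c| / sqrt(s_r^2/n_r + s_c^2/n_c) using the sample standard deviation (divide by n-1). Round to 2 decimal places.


Welch's t-criterion for glass RI comparison:
Recovered mean = sum / n_r = 5.80265 / 4 = 1.4506625
Control mean = sum / n_c = 5.81699 / 4 = 1.4542475
Recovered sample variance s_r^2 = 6.89167e-09
Control sample variance s_c^2 = 3.49167e-09
Welch SE (unpooled) = sqrt(s_r^2/n_r + s_c^2/n_c) = sqrt(1.72292e-09 + 8.72917e-10) = sqrt(2.59584e-09) = 5.09494e-05
|mean_r - mean_c| = 0.003585
t = 0.003585 / 5.09494e-05 = 70.36

70.36


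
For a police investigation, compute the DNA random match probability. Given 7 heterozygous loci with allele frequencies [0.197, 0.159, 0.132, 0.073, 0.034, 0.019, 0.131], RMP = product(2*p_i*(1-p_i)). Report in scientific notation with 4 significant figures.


Computing RMP for 7 loci:
Locus 1: 2 * 0.197 * 0.803 = 0.316382
Locus 2: 2 * 0.159 * 0.841 = 0.267438
Locus 3: 2 * 0.132 * 0.868 = 0.229152
Locus 4: 2 * 0.073 * 0.927 = 0.135342
Locus 5: 2 * 0.034 * 0.966 = 0.065688
Locus 6: 2 * 0.019 * 0.981 = 0.037278
Locus 7: 2 * 0.131 * 0.869 = 0.227678
RMP = 1.463e-06

1.463e-06


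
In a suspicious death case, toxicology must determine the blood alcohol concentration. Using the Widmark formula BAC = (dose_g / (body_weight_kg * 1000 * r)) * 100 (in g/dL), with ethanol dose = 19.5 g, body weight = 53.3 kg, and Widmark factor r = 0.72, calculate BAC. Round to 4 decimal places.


Applying the Widmark formula:
BAC = (dose_g / (body_wt * 1000 * r)) * 100
Denominator = 53.3 * 1000 * 0.72 = 38376
BAC = (19.5 / 38376) * 100
BAC = 0.0508 g/dL

0.0508


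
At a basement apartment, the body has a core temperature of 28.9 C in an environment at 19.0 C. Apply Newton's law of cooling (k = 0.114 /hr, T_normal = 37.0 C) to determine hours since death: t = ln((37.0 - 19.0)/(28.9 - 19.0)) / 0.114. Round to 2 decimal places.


Using Newton's law of cooling:
t = ln((T_normal - T_ambient) / (T_body - T_ambient)) / k
T_normal - T_ambient = 18.0
T_body - T_ambient = 9.9
Ratio = 1.818182
ln(ratio) = 0.597837
t = 0.597837 / 0.114 = 5.24 hours

5.24


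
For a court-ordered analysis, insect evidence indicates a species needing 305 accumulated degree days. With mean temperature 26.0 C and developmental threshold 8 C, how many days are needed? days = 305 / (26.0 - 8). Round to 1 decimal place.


Insect development time:
Effective temperature = avg_temp - T_base = 26.0 - 8 = 18.0 C
Days = ADD / effective_temp = 305 / 18.0 = 16.9 days

16.9


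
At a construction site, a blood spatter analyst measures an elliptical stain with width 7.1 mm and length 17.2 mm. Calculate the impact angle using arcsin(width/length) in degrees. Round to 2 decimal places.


Blood spatter impact angle calculation:
width / length = 7.1 / 17.2 = 0.412791
angle = arcsin(0.412791)
angle = 24.38 degrees

24.38
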